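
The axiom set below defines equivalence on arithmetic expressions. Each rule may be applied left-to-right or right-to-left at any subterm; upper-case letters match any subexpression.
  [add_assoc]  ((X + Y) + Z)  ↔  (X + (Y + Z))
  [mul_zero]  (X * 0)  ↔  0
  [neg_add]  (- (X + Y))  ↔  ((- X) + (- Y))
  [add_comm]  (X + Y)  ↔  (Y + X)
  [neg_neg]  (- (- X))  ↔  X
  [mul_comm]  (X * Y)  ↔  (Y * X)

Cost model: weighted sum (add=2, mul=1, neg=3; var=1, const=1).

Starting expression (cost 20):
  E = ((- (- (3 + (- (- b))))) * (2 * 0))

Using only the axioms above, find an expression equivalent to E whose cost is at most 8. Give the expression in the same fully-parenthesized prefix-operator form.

((b + 3) * (0 * 2))   [cost 8]

1. [neg_neg →] (- (- (3 + (- (- b)))))  →  (3 + (- (- b)));  E = ((3 + (- (- b))) * (2 * 0))
2. [mul_comm →] (2 * 0)  →  (0 * 2);  E = ((3 + (- (- b))) * (0 * 2))
3. [add_comm →] (3 + (- (- b)))  →  ((- (- b)) + 3);  E = (((- (- b)) + 3) * (0 * 2))
4. [neg_neg →] (- (- b))  →  b;  cost 8 ≤ 8, done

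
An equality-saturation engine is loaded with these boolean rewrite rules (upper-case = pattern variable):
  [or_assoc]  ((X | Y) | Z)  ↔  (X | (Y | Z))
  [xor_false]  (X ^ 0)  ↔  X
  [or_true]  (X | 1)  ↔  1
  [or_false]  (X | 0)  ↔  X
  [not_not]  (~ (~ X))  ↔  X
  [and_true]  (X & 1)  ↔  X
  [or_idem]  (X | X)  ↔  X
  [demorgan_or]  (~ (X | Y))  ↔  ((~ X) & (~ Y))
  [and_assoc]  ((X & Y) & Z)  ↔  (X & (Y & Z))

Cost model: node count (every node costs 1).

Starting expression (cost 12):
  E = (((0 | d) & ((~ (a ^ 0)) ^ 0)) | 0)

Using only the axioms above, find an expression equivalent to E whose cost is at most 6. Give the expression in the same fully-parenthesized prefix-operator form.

1. [xor_false →] (a ^ 0)  →  a;  E = (((0 | d) & ((~ a) ^ 0)) | 0)
2. [xor_false →] ((~ a) ^ 0)  →  (~ a);  E = (((0 | d) & (~ a)) | 0)
3. [or_false →] (((0 | d) & (~ a)) | 0)  →  ((0 | d) & (~ a));  cost 6 ≤ 6, done

((0 | d) & (~ a))   [cost 6]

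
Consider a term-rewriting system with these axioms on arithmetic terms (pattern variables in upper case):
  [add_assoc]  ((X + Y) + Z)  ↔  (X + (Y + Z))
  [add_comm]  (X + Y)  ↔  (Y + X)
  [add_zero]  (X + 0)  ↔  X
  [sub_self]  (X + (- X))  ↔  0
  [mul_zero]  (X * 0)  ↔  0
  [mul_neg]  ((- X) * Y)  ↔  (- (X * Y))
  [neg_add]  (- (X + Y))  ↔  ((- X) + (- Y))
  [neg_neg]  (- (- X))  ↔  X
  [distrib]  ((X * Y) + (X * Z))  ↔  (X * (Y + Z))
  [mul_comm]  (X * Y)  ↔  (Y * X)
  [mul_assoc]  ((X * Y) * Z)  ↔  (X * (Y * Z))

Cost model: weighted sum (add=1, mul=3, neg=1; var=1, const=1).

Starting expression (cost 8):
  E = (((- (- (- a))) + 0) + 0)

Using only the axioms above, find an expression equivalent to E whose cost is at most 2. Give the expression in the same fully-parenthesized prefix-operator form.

1. [add_zero →] ((- (- (- a))) + 0)  →  (- (- (- a)));  E = ((- (- (- a))) + 0)
2. [neg_neg →] (- (- (- a)))  →  (- a);  E = ((- a) + 0)
3. [add_zero →] ((- a) + 0)  →  (- a);  cost 2 ≤ 2, done

(- a)   [cost 2]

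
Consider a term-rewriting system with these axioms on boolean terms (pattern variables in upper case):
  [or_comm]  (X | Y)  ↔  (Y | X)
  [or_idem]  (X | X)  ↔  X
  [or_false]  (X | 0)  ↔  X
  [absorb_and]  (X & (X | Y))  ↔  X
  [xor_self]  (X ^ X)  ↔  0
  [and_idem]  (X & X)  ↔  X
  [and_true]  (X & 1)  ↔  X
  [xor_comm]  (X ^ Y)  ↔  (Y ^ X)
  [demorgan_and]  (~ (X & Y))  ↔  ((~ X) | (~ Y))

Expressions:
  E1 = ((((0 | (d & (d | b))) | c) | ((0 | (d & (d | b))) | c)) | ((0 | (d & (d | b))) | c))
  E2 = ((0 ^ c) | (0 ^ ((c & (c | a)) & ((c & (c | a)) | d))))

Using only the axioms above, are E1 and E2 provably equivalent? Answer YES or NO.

All listed rules preserve value, hence provable equivalence implies equal values everywhere; look for a separating assignment.
a=0, b=0, c=0, d=1 gives E1 ↦ 1, E2 ↦ 0; values differ ⇒ not provably equivalent.

NO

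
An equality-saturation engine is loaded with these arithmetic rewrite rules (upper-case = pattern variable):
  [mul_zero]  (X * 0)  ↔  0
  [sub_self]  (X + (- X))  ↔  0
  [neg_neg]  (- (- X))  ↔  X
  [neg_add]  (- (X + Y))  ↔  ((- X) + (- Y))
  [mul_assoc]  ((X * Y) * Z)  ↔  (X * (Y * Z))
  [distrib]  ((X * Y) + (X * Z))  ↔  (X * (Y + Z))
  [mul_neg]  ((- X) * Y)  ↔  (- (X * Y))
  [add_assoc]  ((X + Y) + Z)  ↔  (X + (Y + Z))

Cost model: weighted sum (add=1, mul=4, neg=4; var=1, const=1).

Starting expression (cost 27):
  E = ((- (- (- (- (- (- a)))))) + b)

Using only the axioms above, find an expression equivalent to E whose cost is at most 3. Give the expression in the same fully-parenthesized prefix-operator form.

(1) (- (- (- (- (- a)))))  =[neg_neg →]=  (- (- (- a)))    ⊢ ((- (- (- (- a)))) + b)
(2) (- (- a))  =[neg_neg →]=  a    ⊢ ((- (- a)) + b)
(3) (- (- a))  =[neg_neg →]=  a    ⊢ cost 3, within 3

(a + b)   [cost 3]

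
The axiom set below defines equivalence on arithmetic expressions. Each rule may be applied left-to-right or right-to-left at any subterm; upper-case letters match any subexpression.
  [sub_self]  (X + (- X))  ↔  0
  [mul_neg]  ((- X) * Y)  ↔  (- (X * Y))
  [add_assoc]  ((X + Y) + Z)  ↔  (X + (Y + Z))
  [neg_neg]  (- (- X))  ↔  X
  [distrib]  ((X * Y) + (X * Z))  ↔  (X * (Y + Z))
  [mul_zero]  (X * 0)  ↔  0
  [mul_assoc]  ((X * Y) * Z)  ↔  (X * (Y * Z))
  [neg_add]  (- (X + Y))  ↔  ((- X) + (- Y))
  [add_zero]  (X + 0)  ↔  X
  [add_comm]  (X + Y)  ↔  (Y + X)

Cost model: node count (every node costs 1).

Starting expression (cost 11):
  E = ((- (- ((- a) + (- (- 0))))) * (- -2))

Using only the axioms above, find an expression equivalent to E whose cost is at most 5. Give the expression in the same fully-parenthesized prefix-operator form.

(1) (- (- ((- a) + (- (- 0)))))  =[neg_neg →]=  ((- a) + (- (- 0)))    ⊢ (((- a) + (- (- 0))) * (- -2))
(2) (- (- 0))  =[neg_neg →]=  0    ⊢ (((- a) + 0) * (- -2))
(3) ((- a) + 0)  =[add_zero →]=  (- a)    ⊢ cost 5, within 5

((- a) * (- -2))   [cost 5]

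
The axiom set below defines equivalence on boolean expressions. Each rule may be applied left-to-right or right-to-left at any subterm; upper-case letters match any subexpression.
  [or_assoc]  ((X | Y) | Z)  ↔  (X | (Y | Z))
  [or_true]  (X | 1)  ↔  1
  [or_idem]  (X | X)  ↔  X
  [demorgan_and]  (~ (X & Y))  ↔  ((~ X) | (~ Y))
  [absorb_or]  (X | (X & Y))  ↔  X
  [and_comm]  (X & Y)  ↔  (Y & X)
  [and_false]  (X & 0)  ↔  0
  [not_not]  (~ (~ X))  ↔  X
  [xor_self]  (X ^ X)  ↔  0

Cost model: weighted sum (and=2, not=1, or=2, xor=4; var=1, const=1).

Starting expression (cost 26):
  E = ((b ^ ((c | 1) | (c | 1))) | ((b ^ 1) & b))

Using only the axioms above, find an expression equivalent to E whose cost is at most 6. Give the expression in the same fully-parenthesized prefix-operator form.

step 1: or_idem (→) rewrites ((c | 1) | (c | 1)) into (c | 1), now ((b ^ (c | 1)) | ((b ^ 1) & b))
step 2: or_true (→) rewrites (c | 1) into 1, now ((b ^ 1) | ((b ^ 1) & b))
step 3: absorb_or (→) rewrites ((b ^ 1) | ((b ^ 1) & b)) into (b ^ 1), reaching cost 6 (bound 6)

(b ^ 1)   [cost 6]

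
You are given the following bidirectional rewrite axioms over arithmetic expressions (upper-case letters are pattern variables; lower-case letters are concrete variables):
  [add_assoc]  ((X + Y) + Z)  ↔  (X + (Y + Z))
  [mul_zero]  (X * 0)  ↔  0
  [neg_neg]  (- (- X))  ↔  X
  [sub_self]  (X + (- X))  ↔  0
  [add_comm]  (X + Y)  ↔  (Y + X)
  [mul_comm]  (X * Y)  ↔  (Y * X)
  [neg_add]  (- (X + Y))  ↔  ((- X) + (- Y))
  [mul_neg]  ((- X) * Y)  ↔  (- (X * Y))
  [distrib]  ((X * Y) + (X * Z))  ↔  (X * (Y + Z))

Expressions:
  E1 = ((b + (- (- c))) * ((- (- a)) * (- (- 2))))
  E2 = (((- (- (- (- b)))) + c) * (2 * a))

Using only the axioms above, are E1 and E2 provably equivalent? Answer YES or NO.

1. [neg_neg →] (- (- 2))  →  2;  E1 = ((b + (- (- c))) * ((- (- a)) * 2))
2. [neg_neg →] (- (- c))  →  c;  E1 = ((b + c) * ((- (- a)) * 2))
3. [neg_neg →] (- (- a))  →  a;  E1 = ((b + c) * (a * 2))
4. [neg_neg ←] b  →  (- (- b));  E1 = (((- (- b)) + c) * (a * 2))
5. [neg_neg ←] (- b)  →  (- (- (- b)));  E1 = (((- (- (- (- b)))) + c) * (a * 2))
6. [mul_comm →] (a * 2)  →  (2 * a);  this is E2

YES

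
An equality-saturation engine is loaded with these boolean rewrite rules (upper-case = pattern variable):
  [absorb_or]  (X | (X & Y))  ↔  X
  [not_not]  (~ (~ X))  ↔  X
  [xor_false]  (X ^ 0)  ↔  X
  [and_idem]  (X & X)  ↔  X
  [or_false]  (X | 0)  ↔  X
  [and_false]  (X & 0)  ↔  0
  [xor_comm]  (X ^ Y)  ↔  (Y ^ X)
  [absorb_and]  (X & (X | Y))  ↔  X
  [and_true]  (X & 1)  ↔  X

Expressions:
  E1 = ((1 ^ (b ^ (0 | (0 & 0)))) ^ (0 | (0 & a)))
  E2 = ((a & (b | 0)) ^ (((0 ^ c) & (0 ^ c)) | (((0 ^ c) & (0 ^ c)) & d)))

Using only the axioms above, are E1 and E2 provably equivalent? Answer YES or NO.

All listed rules preserve value, hence provable equivalence implies equal values everywhere; look for a separating assignment.
a=0, b=0, c=0, d=0 gives E1 ↦ 1, E2 ↦ 0; values differ ⇒ not provably equivalent.

NO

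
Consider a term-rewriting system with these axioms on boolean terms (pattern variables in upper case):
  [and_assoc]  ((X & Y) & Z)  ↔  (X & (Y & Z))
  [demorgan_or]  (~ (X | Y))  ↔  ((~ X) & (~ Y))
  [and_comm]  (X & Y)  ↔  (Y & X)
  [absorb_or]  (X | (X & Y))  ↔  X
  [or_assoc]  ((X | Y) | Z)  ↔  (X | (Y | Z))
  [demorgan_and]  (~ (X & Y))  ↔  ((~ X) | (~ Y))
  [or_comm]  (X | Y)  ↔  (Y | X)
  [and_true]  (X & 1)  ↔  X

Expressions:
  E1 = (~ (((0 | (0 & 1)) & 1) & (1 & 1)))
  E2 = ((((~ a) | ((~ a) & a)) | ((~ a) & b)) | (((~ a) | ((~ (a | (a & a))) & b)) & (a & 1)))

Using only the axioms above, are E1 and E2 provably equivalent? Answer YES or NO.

NO

The axioms are sound identities: if E1 ↔* E2 then E1 and E2 evaluate identically under any assignment.
Under a=1, b=0: E1 evaluates to 1, E2 to 0. Distinct ⇒ no rewrite sequence connects them.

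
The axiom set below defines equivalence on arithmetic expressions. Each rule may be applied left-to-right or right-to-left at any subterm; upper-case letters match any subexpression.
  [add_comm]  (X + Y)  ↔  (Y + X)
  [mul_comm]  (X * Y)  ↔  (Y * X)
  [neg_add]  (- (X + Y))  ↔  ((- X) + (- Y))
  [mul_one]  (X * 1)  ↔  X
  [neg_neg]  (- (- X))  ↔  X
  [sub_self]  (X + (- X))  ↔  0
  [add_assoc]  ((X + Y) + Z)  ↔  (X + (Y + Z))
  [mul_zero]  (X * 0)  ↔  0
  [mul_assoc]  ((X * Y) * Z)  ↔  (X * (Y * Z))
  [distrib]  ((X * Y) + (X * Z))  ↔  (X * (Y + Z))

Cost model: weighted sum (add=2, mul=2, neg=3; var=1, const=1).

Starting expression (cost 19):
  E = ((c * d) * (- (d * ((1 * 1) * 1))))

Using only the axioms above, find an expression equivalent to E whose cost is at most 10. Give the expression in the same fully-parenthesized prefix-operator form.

((c * d) * (- d))   [cost 10]

(1) (1 * 1)  =[mul_one →]=  1    ⊢ ((c * d) * (- (d * (1 * 1))))
(2) (1 * 1)  =[mul_one →]=  1    ⊢ ((c * d) * (- (d * 1)))
(3) (d * 1)  =[mul_one →]=  d    ⊢ cost 10, within 10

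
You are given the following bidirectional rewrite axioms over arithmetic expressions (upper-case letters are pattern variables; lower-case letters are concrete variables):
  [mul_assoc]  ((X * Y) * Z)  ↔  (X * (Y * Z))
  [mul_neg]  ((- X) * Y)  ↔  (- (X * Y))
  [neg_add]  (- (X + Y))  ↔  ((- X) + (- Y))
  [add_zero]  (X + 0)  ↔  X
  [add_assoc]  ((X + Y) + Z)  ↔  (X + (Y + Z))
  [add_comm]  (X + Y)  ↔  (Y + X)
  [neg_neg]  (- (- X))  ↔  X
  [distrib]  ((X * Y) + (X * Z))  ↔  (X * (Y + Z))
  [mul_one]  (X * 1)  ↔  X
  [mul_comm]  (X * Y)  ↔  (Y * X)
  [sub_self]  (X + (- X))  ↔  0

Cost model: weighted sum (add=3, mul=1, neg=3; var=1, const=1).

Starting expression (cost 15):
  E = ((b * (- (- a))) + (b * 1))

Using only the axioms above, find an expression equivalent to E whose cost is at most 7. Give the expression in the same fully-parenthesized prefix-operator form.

((a * b) + b)   [cost 7]

1. [neg_neg →] (- (- a))  →  a;  E = ((b * a) + (b * 1))
2. [mul_comm →] (b * a)  →  (a * b);  E = ((a * b) + (b * 1))
3. [mul_one →] (b * 1)  →  b;  cost 7 ≤ 7, done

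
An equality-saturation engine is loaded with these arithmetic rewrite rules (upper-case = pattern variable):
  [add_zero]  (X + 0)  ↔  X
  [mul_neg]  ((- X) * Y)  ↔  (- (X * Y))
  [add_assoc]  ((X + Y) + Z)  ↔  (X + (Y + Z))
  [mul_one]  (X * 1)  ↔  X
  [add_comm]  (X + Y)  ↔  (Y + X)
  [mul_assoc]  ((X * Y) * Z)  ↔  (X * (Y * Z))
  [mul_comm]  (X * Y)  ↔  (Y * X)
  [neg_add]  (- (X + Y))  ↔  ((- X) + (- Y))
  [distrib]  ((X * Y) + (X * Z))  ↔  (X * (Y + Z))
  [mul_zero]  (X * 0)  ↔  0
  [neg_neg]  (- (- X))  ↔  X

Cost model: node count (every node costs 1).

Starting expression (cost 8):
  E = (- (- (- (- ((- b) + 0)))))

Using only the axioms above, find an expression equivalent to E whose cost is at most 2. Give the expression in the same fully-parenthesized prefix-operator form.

(- b)   [cost 2]

(1) (- (- ((- b) + 0)))  =[neg_neg →]=  ((- b) + 0)    ⊢ (- (- ((- b) + 0)))
(2) (- (- ((- b) + 0)))  =[neg_neg →]=  ((- b) + 0)
(3) ((- b) + 0)  =[add_zero →]=  (- b)    ⊢ cost 2, within 2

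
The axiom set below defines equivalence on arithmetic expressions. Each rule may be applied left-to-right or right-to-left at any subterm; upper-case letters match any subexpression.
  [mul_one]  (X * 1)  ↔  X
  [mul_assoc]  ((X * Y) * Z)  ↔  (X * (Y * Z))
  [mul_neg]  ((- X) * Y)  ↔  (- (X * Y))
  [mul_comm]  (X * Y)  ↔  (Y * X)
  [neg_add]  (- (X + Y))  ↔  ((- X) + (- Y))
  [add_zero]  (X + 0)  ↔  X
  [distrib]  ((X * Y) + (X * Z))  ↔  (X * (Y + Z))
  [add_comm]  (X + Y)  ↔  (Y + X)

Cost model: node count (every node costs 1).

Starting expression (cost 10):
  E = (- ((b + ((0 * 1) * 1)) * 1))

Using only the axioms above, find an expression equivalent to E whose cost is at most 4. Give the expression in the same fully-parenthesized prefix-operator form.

(- (b + 0))   [cost 4]

1. [mul_one →] (0 * 1)  →  0;  E = (- ((b + (0 * 1)) * 1))
2. [mul_one →] (0 * 1)  →  0;  E = (- ((b + 0) * 1))
3. [mul_one →] ((b + 0) * 1)  →  (b + 0);  cost 4 ≤ 4, done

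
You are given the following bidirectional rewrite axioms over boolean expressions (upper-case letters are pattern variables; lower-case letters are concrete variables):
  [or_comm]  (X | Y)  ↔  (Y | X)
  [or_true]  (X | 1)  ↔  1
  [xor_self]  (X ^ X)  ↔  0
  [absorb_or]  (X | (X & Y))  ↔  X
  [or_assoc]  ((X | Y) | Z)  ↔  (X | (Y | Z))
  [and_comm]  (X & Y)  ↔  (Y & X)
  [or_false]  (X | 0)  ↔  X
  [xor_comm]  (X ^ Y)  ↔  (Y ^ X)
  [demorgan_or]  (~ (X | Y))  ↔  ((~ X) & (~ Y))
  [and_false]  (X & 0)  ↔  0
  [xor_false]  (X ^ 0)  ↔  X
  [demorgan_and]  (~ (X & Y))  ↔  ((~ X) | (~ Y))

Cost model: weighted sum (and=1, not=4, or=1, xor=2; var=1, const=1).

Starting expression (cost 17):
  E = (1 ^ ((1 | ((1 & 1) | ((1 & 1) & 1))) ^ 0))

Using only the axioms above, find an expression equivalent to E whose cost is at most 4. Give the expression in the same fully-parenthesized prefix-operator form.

(1) ((1 & 1) | ((1 & 1) & 1))  =[absorb_or →]=  (1 & 1)    ⊢ (1 ^ ((1 | (1 & 1)) ^ 0))
(2) (1 | (1 & 1))  =[absorb_or →]=  1    ⊢ (1 ^ (1 ^ 0))
(3) (1 ^ 0)  =[xor_false →]=  1    ⊢ cost 4, within 4

(1 ^ 1)   [cost 4]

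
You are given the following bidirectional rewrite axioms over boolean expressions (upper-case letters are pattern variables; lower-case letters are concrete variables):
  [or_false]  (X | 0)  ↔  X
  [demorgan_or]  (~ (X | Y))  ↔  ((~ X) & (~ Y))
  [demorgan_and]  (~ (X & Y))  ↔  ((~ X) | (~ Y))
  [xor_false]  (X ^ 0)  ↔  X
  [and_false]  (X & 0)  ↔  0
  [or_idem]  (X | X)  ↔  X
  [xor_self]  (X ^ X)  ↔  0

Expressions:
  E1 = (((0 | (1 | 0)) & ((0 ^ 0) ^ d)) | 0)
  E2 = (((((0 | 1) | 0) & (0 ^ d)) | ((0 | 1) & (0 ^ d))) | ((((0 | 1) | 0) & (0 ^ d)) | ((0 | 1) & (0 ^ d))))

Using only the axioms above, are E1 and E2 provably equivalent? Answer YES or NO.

YES

1. [xor_self →] (0 ^ 0)  →  0;  E1 = (((0 | (1 | 0)) & (0 ^ d)) | 0)
2. [or_false →] (((0 | (1 | 0)) & (0 ^ d)) | 0)  →  ((0 | (1 | 0)) & (0 ^ d))
3. [or_false →] (1 | 0)  →  1;  E1 = ((0 | 1) & (0 ^ d))
4. [or_idem ←] ((0 | 1) & (0 ^ d))  →  (((0 | 1) & (0 ^ d)) | ((0 | 1) & (0 ^ d)))
5. [or_false ←] (0 | 1)  →  ((0 | 1) | 0);  E1 = ((((0 | 1) | 0) & (0 ^ d)) | ((0 | 1) & (0 ^ d)))
6. [or_idem ←] ((((0 | 1) | 0) & (0 ^ d)) | ((0 | 1) & (0 ^ d)))  →  (((((0 | 1) | 0) & (0 ^ d)) | ((0 | 1) & (0 ^ d))) | ((((0 | 1) | 0) & (0 ^ d)) | ((0 | 1) & (0 ^ d))));  this is E2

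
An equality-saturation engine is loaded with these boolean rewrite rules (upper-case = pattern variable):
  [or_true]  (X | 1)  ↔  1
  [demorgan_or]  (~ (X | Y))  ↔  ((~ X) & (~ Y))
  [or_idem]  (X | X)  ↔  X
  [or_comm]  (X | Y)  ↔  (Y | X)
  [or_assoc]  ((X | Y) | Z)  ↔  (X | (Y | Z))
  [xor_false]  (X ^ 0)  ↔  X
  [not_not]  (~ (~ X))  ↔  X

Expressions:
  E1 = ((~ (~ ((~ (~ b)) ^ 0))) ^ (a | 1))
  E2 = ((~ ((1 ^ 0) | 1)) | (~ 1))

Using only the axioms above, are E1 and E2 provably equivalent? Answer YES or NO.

NO

All listed rules preserve value, hence provable equivalence implies equal values everywhere; look for a separating assignment.
a=0, b=0 gives E1 ↦ 1, E2 ↦ 0; values differ ⇒ not provably equivalent.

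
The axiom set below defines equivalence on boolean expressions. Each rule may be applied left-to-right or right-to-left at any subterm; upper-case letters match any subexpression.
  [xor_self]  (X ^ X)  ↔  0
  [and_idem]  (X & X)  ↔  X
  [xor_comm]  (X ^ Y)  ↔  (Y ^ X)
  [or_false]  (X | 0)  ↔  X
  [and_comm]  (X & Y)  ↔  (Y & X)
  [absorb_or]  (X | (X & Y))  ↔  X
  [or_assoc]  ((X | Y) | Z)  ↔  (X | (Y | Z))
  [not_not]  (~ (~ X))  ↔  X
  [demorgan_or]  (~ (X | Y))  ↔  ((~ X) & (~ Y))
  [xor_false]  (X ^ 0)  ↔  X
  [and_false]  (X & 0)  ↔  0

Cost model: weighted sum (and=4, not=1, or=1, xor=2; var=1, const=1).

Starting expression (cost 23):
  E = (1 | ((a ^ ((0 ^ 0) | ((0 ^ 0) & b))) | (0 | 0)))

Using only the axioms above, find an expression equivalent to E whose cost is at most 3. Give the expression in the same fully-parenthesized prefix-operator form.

(1 | a)   [cost 3]

step 1: absorb_or (→) rewrites ((0 ^ 0) | ((0 ^ 0) & b)) into (0 ^ 0), now (1 | ((a ^ (0 ^ 0)) | (0 | 0)))
step 2: xor_false (→) rewrites (0 ^ 0) into 0, now (1 | ((a ^ 0) | (0 | 0)))
step 3: or_false (→) rewrites (0 | 0) into 0, now (1 | ((a ^ 0) | 0))
step 4: or_false (→) rewrites ((a ^ 0) | 0) into (a ^ 0), now (1 | (a ^ 0))
step 5: xor_false (→) rewrites (a ^ 0) into a, reaching cost 3 (bound 3)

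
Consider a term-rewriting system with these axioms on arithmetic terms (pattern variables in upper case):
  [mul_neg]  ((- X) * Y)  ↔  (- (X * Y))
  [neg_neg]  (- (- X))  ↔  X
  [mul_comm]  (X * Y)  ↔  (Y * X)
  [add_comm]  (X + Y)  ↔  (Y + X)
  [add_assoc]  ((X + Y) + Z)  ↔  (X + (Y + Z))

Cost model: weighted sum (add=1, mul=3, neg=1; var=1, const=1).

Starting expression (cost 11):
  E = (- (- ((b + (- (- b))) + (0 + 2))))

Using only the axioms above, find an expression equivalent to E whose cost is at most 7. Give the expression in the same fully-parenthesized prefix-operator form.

step 1: add_comm (→) rewrites ((b + (- (- b))) + (0 + 2)) into ((0 + 2) + (b + (- (- b)))), now (- (- ((0 + 2) + (b + (- (- b))))))
step 2: neg_neg (→) rewrites (- (- b)) into b, now (- (- ((0 + 2) + (b + b))))
step 3: neg_neg (→) rewrites (- (- ((0 + 2) + (b + b)))) into ((0 + 2) + (b + b)), reaching cost 7 (bound 7)

((0 + 2) + (b + b))   [cost 7]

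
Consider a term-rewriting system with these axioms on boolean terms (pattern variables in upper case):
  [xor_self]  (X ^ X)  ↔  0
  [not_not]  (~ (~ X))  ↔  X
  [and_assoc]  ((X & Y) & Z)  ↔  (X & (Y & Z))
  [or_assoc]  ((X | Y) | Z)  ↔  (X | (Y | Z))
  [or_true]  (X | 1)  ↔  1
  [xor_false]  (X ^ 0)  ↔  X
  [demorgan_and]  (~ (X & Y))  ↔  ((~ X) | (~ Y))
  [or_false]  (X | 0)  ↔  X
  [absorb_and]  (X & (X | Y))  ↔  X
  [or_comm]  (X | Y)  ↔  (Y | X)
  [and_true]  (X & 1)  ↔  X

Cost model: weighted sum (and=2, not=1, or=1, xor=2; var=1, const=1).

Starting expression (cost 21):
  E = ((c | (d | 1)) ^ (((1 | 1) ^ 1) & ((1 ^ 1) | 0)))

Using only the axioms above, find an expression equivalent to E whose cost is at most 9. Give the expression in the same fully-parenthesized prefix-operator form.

((c | 1) ^ (1 ^ 1))   [cost 9]

(1) (1 | 1)  =[or_true →]=  1    ⊢ ((c | (d | 1)) ^ ((1 ^ 1) & ((1 ^ 1) | 0)))
(2) ((1 ^ 1) & ((1 ^ 1) | 0))  =[absorb_and →]=  (1 ^ 1)    ⊢ ((c | (d | 1)) ^ (1 ^ 1))
(3) (d | 1)  =[or_true →]=  1    ⊢ cost 9, within 9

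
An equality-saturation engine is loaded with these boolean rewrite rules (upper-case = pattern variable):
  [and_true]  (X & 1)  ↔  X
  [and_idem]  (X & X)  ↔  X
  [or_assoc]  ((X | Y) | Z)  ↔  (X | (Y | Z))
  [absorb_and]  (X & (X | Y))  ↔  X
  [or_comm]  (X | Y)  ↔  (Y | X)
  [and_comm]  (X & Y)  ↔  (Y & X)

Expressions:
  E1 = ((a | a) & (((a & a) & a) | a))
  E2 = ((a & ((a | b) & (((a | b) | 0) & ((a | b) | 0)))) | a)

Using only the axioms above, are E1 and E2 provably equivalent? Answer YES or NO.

YES

1. [and_idem →] (a & a)  →  a;  E1 = ((a | a) & ((a & a) | a))
2. [and_idem →] (a & a)  →  a;  E1 = ((a | a) & (a | a))
3. [and_idem →] ((a | a) & (a | a))  →  (a | a)
4. [absorb_and ←] a  →  (a & (a | b));  E1 = ((a & (a | b)) | a)
5. [absorb_and ←] (a | b)  →  ((a | b) & ((a | b) | 0));  E1 = ((a & ((a | b) & ((a | b) | 0))) | a)
6. [and_idem ←] ((a | b) | 0)  →  (((a | b) | 0) & ((a | b) | 0));  this is E2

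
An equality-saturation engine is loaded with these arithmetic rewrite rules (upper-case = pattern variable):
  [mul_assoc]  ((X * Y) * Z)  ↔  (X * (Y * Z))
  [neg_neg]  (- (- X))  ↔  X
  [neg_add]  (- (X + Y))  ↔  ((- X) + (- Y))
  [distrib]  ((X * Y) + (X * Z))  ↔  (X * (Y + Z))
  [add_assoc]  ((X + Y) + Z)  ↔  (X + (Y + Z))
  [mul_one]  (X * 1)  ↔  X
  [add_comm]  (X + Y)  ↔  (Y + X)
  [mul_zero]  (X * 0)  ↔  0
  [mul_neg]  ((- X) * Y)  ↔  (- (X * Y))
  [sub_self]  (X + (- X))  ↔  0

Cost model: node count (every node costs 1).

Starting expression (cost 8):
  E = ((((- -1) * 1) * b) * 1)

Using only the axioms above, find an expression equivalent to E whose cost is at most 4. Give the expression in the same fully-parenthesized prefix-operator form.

((- -1) * b)   [cost 4]

1. [mul_one →] ((((- -1) * 1) * b) * 1)  →  (((- -1) * 1) * b)
2. [mul_neg →] ((- -1) * 1)  →  (- (-1 * 1));  E = ((- (-1 * 1)) * b)
3. [mul_one →] (-1 * 1)  →  -1;  cost 4 ≤ 4, done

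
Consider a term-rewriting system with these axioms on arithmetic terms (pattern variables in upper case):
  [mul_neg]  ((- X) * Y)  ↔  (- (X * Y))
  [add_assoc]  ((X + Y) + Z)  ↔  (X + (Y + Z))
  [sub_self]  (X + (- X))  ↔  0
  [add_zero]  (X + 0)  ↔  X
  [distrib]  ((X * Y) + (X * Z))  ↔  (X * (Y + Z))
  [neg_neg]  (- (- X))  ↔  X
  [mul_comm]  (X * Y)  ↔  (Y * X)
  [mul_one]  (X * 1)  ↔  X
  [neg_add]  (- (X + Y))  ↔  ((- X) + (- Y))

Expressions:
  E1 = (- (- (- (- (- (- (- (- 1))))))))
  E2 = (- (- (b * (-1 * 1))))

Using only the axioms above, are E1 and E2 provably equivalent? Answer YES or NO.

NO

The axioms are sound identities: if E1 ↔* E2 then E1 and E2 evaluate identically under any assignment.
Under b=0: E1 evaluates to 1, E2 to 0. Distinct ⇒ no rewrite sequence connects them.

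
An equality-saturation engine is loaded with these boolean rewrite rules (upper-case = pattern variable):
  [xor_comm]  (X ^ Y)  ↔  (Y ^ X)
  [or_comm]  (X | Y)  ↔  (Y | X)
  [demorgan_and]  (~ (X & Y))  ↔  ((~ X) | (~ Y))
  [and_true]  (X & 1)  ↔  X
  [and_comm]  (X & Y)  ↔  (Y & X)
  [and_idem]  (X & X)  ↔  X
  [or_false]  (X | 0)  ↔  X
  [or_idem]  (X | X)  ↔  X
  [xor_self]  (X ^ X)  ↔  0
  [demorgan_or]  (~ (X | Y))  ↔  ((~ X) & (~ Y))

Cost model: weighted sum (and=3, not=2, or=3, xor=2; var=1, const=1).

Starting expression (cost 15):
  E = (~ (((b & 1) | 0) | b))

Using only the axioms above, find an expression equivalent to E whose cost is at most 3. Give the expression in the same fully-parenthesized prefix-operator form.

(1) (b & 1)  =[and_true →]=  b    ⊢ (~ ((b | 0) | b))
(2) (b | 0)  =[or_false →]=  b    ⊢ (~ (b | b))
(3) (b | b)  =[or_idem →]=  b    ⊢ cost 3, within 3

(~ b)   [cost 3]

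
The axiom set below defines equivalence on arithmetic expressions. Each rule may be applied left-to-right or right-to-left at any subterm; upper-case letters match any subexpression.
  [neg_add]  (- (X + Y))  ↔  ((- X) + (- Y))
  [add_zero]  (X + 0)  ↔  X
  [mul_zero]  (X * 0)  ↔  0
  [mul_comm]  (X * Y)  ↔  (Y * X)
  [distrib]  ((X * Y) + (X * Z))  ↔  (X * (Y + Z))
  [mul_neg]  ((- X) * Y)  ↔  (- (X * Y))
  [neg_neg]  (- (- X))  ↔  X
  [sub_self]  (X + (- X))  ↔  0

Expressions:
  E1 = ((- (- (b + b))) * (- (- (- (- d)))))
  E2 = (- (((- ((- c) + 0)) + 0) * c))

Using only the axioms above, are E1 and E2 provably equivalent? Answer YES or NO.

NO

Every axiom is a valid identity, so a rewrite proof would force E1 and E2 to agree under every assignment.
At b=0, c=1, d=0: E1 = 0 but E2 = -1; they differ, so no derivation exists.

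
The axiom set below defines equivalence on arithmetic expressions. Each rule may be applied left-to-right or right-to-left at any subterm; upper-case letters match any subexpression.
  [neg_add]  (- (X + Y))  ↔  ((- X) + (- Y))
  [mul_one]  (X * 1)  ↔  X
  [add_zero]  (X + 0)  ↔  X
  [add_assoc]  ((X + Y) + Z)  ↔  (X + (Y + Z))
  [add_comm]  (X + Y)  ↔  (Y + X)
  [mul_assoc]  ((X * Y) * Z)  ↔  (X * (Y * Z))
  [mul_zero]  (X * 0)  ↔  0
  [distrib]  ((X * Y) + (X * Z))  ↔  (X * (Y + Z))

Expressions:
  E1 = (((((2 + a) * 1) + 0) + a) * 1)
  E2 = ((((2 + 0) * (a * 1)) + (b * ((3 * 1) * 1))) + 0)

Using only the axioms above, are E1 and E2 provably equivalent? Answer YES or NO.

NO

Every axiom is a valid identity, so a rewrite proof would force E1 and E2 to agree under every assignment.
At a=0, b=0: E1 = 2 but E2 = 0; they differ, so no derivation exists.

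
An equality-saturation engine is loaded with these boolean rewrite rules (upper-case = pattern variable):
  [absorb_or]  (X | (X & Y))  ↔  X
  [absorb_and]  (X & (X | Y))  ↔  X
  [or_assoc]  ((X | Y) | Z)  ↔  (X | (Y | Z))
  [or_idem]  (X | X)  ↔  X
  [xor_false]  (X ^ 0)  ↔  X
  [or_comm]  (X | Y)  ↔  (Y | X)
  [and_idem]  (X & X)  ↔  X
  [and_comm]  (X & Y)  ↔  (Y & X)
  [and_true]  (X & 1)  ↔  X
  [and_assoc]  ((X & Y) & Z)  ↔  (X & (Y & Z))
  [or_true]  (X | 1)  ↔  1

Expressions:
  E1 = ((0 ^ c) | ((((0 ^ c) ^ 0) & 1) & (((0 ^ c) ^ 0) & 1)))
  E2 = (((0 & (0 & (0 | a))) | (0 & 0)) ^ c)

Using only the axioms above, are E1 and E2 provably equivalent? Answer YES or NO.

(1) ((((0 ^ c) ^ 0) & 1) & (((0 ^ c) ^ 0) & 1))  =[and_idem →]=  (((0 ^ c) ^ 0) & 1)    ⊢ ((0 ^ c) | (((0 ^ c) ^ 0) & 1))
(2) ((0 ^ c) ^ 0)  =[xor_false →]=  (0 ^ c)    ⊢ ((0 ^ c) | ((0 ^ c) & 1))
(3) ((0 ^ c) | ((0 ^ c) & 1))  =[absorb_or →]=  (0 ^ c)
(4) 0  =[absorb_or ←]=  (0 | (0 & 0))    ⊢ ((0 | (0 & 0)) ^ c)
(5) 0  =[and_idem ←]=  (0 & 0)    ⊢ (((0 & 0) | (0 & 0)) ^ c)
(6) 0  =[absorb_and ←]=  (0 & (0 | a))    ⊢ E2

YES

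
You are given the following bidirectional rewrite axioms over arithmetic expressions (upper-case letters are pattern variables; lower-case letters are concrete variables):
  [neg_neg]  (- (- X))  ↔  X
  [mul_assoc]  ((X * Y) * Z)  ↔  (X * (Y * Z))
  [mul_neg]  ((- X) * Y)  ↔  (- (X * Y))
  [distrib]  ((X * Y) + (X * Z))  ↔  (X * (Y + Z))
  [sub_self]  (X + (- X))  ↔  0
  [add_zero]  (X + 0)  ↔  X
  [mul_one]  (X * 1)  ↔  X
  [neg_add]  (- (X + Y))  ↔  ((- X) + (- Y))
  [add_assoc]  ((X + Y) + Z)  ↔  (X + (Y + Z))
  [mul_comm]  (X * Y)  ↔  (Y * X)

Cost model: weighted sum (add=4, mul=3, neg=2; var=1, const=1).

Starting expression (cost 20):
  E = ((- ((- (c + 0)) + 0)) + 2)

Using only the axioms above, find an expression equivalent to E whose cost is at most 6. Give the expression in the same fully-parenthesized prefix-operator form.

1. [add_zero →] ((- (c + 0)) + 0)  →  (- (c + 0));  E = ((- (- (c + 0))) + 2)
2. [neg_neg →] (- (- (c + 0)))  →  (c + 0);  E = ((c + 0) + 2)
3. [add_zero →] (c + 0)  →  c;  cost 6 ≤ 6, done

(c + 2)   [cost 6]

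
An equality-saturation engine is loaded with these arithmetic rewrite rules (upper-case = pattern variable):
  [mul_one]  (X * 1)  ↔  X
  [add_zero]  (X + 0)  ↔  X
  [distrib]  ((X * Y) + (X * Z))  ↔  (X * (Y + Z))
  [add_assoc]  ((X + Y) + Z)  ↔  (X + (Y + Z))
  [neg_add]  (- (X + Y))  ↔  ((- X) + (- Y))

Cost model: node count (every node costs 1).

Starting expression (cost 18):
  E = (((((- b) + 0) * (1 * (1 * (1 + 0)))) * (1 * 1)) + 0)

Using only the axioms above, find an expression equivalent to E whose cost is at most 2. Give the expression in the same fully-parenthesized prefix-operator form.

step 1: add_zero (→) rewrites (1 + 0) into 1, now (((((- b) + 0) * (1 * (1 * 1))) * (1 * 1)) + 0)
step 2: mul_one (→) rewrites (1 * 1) into 1, now (((((- b) + 0) * (1 * 1)) * (1 * 1)) + 0)
step 3: add_zero (→) rewrites (((((- b) + 0) * (1 * 1)) * (1 * 1)) + 0) into ((((- b) + 0) * (1 * 1)) * (1 * 1))
step 4: mul_one (→) rewrites (1 * 1) into 1, now ((((- b) + 0) * (1 * 1)) * 1)
step 5: mul_one (→) rewrites ((((- b) + 0) * (1 * 1)) * 1) into (((- b) + 0) * (1 * 1))
step 6: add_zero (→) rewrites ((- b) + 0) into (- b), now ((- b) * (1 * 1))
step 7: mul_one (→) rewrites (1 * 1) into 1, now ((- b) * 1)
step 8: mul_one (→) rewrites ((- b) * 1) into (- b), reaching cost 2 (bound 2)

(- b)   [cost 2]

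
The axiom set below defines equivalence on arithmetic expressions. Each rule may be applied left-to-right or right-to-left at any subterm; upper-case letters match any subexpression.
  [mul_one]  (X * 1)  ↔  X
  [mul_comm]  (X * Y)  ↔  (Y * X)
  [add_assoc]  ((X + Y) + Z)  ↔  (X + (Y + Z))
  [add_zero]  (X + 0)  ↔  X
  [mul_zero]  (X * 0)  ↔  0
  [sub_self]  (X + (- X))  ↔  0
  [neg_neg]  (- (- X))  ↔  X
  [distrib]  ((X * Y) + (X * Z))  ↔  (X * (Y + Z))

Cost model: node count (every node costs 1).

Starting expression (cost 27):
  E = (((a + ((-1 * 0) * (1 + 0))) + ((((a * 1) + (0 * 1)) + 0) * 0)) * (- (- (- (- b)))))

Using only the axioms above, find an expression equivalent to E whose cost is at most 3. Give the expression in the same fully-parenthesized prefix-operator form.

(1) (((a * 1) + (0 * 1)) + 0)  =[add_zero →]=  ((a * 1) + (0 * 1))    ⊢ (((a + ((-1 * 0) * (1 + 0))) + (((a * 1) + (0 * 1)) * 0)) * (- (- (- (- b)))))
(2) (-1 * 0)  =[mul_zero →]=  0    ⊢ (((a + (0 * (1 + 0))) + (((a * 1) + (0 * 1)) * 0)) * (- (- (- (- b)))))
(3) (1 + 0)  =[add_zero →]=  1    ⊢ (((a + (0 * 1)) + (((a * 1) + (0 * 1)) * 0)) * (- (- (- (- b)))))
(4) (0 * 1)  =[mul_one →]=  0    ⊢ (((a + 0) + (((a * 1) + (0 * 1)) * 0)) * (- (- (- (- b)))))
(5) (a + 0)  =[add_zero →]=  a    ⊢ ((a + (((a * 1) + (0 * 1)) * 0)) * (- (- (- (- b)))))
(6) (- (- (- b)))  =[neg_neg →]=  (- b)    ⊢ ((a + (((a * 1) + (0 * 1)) * 0)) * (- (- b)))
(7) (- (- b))  =[neg_neg →]=  b    ⊢ ((a + (((a * 1) + (0 * 1)) * 0)) * b)
(8) (0 * 1)  =[mul_one →]=  0    ⊢ ((a + (((a * 1) + 0) * 0)) * b)
(9) (a * 1)  =[mul_one →]=  a    ⊢ ((a + ((a + 0) * 0)) * b)
(10) (a + 0)  =[add_zero →]=  a    ⊢ ((a + (a * 0)) * b)
(11) (a * 0)  =[mul_zero →]=  0    ⊢ ((a + 0) * b)
(12) (a + 0)  =[add_zero →]=  a    ⊢ cost 3, within 3

(a * b)   [cost 3]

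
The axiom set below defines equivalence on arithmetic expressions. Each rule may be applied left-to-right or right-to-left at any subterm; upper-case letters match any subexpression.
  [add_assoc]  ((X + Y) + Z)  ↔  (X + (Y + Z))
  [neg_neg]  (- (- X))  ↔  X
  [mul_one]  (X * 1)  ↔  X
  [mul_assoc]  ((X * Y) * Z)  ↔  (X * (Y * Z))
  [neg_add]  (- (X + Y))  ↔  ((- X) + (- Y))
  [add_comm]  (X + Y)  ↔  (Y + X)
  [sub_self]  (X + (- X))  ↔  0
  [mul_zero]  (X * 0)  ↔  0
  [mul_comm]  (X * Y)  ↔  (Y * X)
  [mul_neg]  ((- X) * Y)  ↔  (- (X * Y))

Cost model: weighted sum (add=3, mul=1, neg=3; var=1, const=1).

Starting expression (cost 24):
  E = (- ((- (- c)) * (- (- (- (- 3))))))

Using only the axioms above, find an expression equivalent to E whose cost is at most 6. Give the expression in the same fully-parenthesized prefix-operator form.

1. [neg_neg →] (- (- (- 3)))  →  (- 3);  E = (- ((- (- c)) * (- (- 3))))
2. [neg_neg →] (- (- c))  →  c;  E = (- (c * (- (- 3))))
3. [neg_neg →] (- (- 3))  →  3;  cost 6 ≤ 6, done

(- (c * 3))   [cost 6]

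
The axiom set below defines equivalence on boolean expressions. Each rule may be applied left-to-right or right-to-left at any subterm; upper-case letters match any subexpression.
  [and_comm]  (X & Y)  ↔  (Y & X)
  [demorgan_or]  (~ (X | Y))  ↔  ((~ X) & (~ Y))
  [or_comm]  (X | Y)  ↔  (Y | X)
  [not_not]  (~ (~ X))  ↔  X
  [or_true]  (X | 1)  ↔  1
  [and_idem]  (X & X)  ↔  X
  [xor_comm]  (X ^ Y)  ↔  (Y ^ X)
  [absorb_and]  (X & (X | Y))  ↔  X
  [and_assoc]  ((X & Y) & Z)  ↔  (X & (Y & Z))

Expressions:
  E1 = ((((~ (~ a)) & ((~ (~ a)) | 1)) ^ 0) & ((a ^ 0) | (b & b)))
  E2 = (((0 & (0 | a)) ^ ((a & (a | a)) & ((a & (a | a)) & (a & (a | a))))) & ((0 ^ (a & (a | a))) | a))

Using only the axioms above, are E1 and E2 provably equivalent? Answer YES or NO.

YES

1. [absorb_and →] ((~ (~ a)) & ((~ (~ a)) | 1))  →  (~ (~ a));  E1 = (((~ (~ a)) ^ 0) & ((a ^ 0) | (b & b)))
2. [not_not →] (~ (~ a))  →  a;  E1 = ((a ^ 0) & ((a ^ 0) | (b & b)))
3. [and_idem →] (b & b)  →  b;  E1 = ((a ^ 0) & ((a ^ 0) | b))
4. [absorb_and →] ((a ^ 0) & ((a ^ 0) | b))  →  (a ^ 0)
5. [xor_comm →] (a ^ 0)  →  (0 ^ a)
6. [absorb_and ←] a  →  (a & (a | a));  E1 = (0 ^ (a & (a | a)))
7. [absorb_and ←] (0 ^ (a & (a | a)))  →  ((0 ^ (a & (a | a))) & ((0 ^ (a & (a | a))) | a))
8. [absorb_and ←] 0  →  (0 & (0 | a));  E1 = (((0 & (0 | a)) ^ (a & (a | a))) & ((0 ^ (a & (a | a))) | a))
9. [and_idem ←] (a & (a | a))  →  ((a & (a | a)) & (a & (a | a)));  E1 = (((0 & (0 | a)) ^ ((a & (a | a)) & (a & (a | a)))) & ((0 ^ (a & (a | a))) | a))
10. [and_idem ←] (a & (a | a))  →  ((a & (a | a)) & (a & (a | a)));  this is E2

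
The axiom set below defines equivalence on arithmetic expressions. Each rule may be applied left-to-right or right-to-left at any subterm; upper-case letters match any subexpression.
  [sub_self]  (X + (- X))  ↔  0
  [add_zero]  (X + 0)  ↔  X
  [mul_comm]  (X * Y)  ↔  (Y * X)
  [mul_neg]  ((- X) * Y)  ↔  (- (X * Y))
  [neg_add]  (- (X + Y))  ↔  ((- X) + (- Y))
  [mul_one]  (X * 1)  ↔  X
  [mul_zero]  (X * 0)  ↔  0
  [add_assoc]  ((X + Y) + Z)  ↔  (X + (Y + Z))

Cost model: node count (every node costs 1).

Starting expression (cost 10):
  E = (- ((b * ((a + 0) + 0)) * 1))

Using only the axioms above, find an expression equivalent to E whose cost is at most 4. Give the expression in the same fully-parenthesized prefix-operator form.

(- (b * a))   [cost 4]

step 1: mul_one (→) rewrites ((b * ((a + 0) + 0)) * 1) into (b * ((a + 0) + 0)), now (- (b * ((a + 0) + 0)))
step 2: add_zero (→) rewrites (a + 0) into a, now (- (b * (a + 0)))
step 3: add_zero (→) rewrites (a + 0) into a, reaching cost 4 (bound 4)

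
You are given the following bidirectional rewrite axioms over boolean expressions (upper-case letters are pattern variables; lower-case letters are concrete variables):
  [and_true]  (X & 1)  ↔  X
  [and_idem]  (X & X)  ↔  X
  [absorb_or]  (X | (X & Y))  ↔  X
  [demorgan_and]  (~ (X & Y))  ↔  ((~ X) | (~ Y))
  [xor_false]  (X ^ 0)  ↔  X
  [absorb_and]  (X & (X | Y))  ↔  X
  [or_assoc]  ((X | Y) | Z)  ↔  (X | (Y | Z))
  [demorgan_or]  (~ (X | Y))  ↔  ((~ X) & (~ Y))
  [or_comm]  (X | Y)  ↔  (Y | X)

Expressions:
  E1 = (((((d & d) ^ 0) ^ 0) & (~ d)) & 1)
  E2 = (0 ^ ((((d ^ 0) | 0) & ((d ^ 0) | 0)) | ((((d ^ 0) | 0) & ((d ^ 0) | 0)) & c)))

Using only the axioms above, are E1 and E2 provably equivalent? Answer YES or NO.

Every axiom is a valid identity, so a rewrite proof would force E1 and E2 to agree under every assignment.
At c=0, d=1: E1 = 0 but E2 = 1; they differ, so no derivation exists.

NO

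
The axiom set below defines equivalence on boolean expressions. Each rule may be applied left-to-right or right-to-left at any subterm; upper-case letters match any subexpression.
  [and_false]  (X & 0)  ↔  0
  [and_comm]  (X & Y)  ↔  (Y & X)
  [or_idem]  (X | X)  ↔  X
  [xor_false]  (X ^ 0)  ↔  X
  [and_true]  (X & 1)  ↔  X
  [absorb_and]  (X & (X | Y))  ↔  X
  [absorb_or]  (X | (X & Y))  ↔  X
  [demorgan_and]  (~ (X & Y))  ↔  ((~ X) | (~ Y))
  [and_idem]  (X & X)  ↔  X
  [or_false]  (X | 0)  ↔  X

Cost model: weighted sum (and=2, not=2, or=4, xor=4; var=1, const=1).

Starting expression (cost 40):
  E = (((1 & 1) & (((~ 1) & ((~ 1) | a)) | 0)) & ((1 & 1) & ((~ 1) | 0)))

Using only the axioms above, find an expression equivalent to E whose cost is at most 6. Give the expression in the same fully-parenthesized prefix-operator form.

(1 & (~ 1))   [cost 6]

1. [absorb_and →] ((~ 1) & ((~ 1) | a))  →  (~ 1);  E = (((1 & 1) & ((~ 1) | 0)) & ((1 & 1) & ((~ 1) | 0)))
2. [and_idem →] (1 & 1)  →  1;  E = (((1 & 1) & ((~ 1) | 0)) & (1 & ((~ 1) | 0)))
3. [and_idem →] (1 & 1)  →  1;  E = ((1 & ((~ 1) | 0)) & (1 & ((~ 1) | 0)))
4. [and_idem →] ((1 & ((~ 1) | 0)) & (1 & ((~ 1) | 0)))  →  (1 & ((~ 1) | 0))
5. [or_false →] ((~ 1) | 0)  →  (~ 1);  cost 6 ≤ 6, done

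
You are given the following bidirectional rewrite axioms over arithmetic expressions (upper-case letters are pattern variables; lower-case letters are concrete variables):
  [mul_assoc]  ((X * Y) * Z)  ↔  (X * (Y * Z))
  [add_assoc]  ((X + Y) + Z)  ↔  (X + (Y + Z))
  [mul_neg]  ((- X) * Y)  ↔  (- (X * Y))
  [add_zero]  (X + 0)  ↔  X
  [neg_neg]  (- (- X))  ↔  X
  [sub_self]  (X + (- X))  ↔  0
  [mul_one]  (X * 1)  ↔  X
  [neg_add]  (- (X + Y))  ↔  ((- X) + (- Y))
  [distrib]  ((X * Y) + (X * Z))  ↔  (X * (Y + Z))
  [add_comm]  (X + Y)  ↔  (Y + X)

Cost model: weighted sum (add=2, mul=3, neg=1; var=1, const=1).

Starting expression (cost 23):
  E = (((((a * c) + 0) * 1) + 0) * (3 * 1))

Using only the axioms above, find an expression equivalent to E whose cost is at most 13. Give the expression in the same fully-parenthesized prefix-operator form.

((a * c) * (3 * 1))   [cost 13]

step 1: add_zero (→) rewrites ((((a * c) + 0) * 1) + 0) into (((a * c) + 0) * 1), now ((((a * c) + 0) * 1) * (3 * 1))
step 2: mul_one (→) rewrites (((a * c) + 0) * 1) into ((a * c) + 0), now (((a * c) + 0) * (3 * 1))
step 3: add_zero (→) rewrites ((a * c) + 0) into (a * c), reaching cost 13 (bound 13)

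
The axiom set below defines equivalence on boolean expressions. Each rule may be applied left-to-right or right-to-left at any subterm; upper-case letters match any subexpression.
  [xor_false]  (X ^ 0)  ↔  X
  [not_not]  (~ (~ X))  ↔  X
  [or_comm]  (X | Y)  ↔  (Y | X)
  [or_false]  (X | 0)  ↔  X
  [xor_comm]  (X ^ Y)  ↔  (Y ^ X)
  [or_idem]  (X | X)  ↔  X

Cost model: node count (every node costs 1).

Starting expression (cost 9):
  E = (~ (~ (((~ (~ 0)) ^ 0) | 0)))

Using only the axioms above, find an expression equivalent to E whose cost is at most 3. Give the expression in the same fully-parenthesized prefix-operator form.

(~ (~ 0))   [cost 3]

1. [xor_false →] ((~ (~ 0)) ^ 0)  →  (~ (~ 0));  E = (~ (~ ((~ (~ 0)) | 0)))
2. [or_false →] ((~ (~ 0)) | 0)  →  (~ (~ 0));  E = (~ (~ (~ (~ 0))))
3. [not_not →] (~ (~ 0))  →  0;  cost 3 ≤ 3, done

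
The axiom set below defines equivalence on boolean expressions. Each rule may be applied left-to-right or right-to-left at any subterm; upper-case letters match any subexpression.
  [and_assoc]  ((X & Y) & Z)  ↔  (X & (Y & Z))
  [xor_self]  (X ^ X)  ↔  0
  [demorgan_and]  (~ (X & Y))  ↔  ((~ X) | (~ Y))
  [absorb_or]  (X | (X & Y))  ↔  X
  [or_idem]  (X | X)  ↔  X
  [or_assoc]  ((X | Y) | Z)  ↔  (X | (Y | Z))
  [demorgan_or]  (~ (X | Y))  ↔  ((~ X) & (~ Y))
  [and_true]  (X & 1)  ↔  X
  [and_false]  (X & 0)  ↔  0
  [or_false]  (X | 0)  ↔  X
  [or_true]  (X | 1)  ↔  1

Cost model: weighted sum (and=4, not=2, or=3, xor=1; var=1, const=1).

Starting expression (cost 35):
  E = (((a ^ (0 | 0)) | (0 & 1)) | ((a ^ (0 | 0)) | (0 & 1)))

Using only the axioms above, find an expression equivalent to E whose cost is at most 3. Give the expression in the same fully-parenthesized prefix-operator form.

(a ^ 0)   [cost 3]

step 1: or_idem (→) rewrites (((a ^ (0 | 0)) | (0 & 1)) | ((a ^ (0 | 0)) | (0 & 1))) into ((a ^ (0 | 0)) | (0 & 1))
step 2: and_true (→) rewrites (0 & 1) into 0, now ((a ^ (0 | 0)) | 0)
step 3: or_false (→) rewrites (0 | 0) into 0, now ((a ^ 0) | 0)
step 4: or_false (→) rewrites ((a ^ 0) | 0) into (a ^ 0), reaching cost 3 (bound 3)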